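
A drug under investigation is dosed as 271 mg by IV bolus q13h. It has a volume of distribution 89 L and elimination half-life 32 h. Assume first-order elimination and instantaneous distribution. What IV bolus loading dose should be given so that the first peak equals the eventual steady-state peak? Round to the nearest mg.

f = (1/2)^(13/32) ≈ 0.754582; accumulation ratio R = 1/(1−f) ≈ 4.07468.
Loading dose to hit Cmax,ss on first dose: D_load = D_maint·R ≈ 271 × 4.07468 ≈ 1104.24 mg.

1104 mg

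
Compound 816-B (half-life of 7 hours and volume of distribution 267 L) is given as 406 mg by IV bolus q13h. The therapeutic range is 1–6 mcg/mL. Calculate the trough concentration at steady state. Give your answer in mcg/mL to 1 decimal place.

0.6 mcg/mL

k = ln2/t½ = ln2/7 ≈ 0.099021 h⁻¹; fraction remaining f = e^(−kτ) = e^(−0.099021×13) ≈ 0.2760.
Accumulation ratio R = 1/(1 − f) ≈ 1/0.7240 ≈ 1.3812.
Each bolus raises the concentration by D/Vd = 406/267 ≈ 1.521 mcg/mL.
Cmax,ss = C₀/(1 − f) ≈ 1.521/0.7240 ≈ 2.101 mcg/mL.
Steady-state trough Cmin,ss = Cmax,ss·f ≈ 2.101 × 0.2760 ≈ 0.580 mcg/mL.
Trough 0.6 mcg/mL vs MEC 1 mcg/mL: subtherapeutic.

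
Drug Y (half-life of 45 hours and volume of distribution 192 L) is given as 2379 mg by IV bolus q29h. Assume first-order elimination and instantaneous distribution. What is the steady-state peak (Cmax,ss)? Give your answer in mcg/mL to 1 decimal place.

34.4 mcg/mL

τ/t½ = 29/45 ≈ 0.64444, so fraction remaining f = (1/2)^(29/45) ≈ 0.6397.
At steady state, accumulation factor R = 1/(1 − e^(−kτ)) ≈ 2.7755.
Each bolus raises the concentration by D/Vd = 2379/192 ≈ 12.391 mcg/mL.
Steady-state peak Cmax,ss = C₀·R ≈ 12.391 × 2.7755 ≈ 34.391 mcg/mL.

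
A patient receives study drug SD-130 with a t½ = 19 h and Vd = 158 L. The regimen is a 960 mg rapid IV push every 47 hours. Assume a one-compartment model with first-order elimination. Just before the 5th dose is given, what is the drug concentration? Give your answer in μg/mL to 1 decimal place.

f = (1/2)^(τ/t½) = (1/2)^(47/19) ≈ 0.1800.
C₀ = D/Vd = 960/158 ≈ 6.076 μg/mL.
Before the 5th dose, 4 doses have been given. Superposition: Cmin = C₀·(f + f² + … + f^4).
≈ 6.076 × (0.1800 + 0.0324 + 0.0058 + 0.0010) ≈ 6.076 × 0.2192 ≈ 1.332 μg/mL.

1.3 μg/mL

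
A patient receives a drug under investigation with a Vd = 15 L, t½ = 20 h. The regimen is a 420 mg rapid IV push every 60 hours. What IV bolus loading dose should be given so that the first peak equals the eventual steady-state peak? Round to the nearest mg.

480 mg

f = (1/2)^(60/20) ≈ 0.125000; accumulation ratio R = 1/(1−f) ≈ 1.14286.
Loading dose to hit Cmax,ss on first dose: D_load = D_maint·R ≈ 420 × 1.14286 ≈ 480.00 mg.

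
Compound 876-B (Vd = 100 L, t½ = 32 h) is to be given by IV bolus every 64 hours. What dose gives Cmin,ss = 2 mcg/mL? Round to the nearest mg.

τ/t½ = 64/32 ≈ 2, so f = (1/2)^(64/32) ≈ 0.250000.
Cmin,ss = (D/Vd)·f/(1−f), so D = Cmin,ss·Vd·(1−f)/f.
D = 2 × 100 × (1−f)/f ≈ 2 × 100 × 3.00000 ≈ 600.00 mg.

600 mg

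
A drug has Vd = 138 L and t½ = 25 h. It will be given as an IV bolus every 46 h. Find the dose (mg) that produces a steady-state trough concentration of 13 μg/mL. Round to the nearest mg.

τ/t½ = 46/25 ≈ 1.84, so f = (1/2)^(46/25) ≈ 0.279322.
Cmin,ss = (D/Vd)·f/(1−f), so D = Cmin,ss·Vd·(1−f)/f.
D = 13 × 138 × (1−f)/f ≈ 13 × 138 × 2.58010 ≈ 4628.70 mg.

4629 mg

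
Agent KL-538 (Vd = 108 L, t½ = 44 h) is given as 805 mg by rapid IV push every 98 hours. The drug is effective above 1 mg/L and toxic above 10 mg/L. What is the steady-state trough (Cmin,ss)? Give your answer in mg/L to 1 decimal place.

2.0 mg/L

k = ln2/t½ = ln2/44 ≈ 0.015753 h⁻¹; fraction remaining f = e^(−kτ) = e^(−0.015753×98) ≈ 0.2136.
Single-dose peak C₀ = D/Vd = 805/108 ≈ 7.454 mg/L.
Steady-state trough Cmin,ss = C₀·f/(1−f) ≈ 7.454 × 0.2136/0.7864 ≈ 2.025 mg/L.
Trough 2.0 mg/L vs MEC 1 mg/L: adequate.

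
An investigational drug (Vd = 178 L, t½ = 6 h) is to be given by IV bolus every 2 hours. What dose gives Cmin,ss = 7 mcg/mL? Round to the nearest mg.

324 mg

τ/t½ = 2/6 ≈ 0.33333, so f = (1/2)^(2/6) ≈ 0.793701.
Cmin,ss = (D/Vd)·f/(1−f), so D = Cmin,ss·Vd·(1−f)/f.
D = 7 × 178 × (1−f)/f ≈ 7 × 178 × 0.25992 ≈ 323.86 mg.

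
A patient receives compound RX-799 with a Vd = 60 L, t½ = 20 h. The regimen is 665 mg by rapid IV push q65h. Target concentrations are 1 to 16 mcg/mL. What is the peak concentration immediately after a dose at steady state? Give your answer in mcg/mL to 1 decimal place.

12.4 mcg/mL

τ/t½ = 65/20 ≈ 3.25, so fraction remaining f = (1/2)^(65/20) ≈ 0.1051.
At steady state, accumulation factor R = 1/(1 − e^(−kτ)) ≈ 1.1174.
Single-dose peak C₀ = D/Vd = 665/60 ≈ 11.083 mcg/mL.
Steady-state peak Cmax,ss = C₀·R ≈ 11.083 × 1.1174 ≈ 12.384 mcg/mL.
Peak 12.4 mcg/mL vs MTC 16 mcg/mL: below toxic threshold.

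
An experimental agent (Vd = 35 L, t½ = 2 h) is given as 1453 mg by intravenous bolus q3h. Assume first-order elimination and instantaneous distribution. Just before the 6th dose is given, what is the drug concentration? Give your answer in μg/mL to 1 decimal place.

22.6 μg/mL

f = (1/2)^(τ/t½) = (1/2)^(3/2) ≈ 0.3536.
C₀ = D/Vd = 1453/35 ≈ 41.514 μg/mL.
Before the 6th dose, 5 doses have been given. Superposition: Cmin = C₀·(f + f² + … + f^5).
≈ 41.514 × (0.3536 + 0.1250 + 0.0442 + 0.0156 + 0.0055) ≈ 41.514 × 0.5439 ≈ 22.579 μg/mL.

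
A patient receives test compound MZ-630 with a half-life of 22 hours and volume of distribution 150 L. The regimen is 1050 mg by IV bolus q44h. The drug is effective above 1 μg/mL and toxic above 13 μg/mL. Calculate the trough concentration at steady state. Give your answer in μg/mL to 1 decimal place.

2.3 μg/mL

τ = 44 h = 2 half-lives, so f = (1/2)^2 = 0.25.
Accumulation ratio R = 1/(1 − f) = 1/0.75 = 4/3.
Single-dose peak C₀ = D/Vd = 1050/150 = 7 μg/mL.
Steady-state peak Cmax,ss = C₀·R = 7 × 4/3 ≈ 9.333 μg/mL.
Steady-state trough Cmin,ss = Cmax,ss·f ≈ 9.333 × 0.25 ≈ 2.333 μg/mL.
Trough 2.3 μg/mL vs MEC 1 μg/mL: adequate.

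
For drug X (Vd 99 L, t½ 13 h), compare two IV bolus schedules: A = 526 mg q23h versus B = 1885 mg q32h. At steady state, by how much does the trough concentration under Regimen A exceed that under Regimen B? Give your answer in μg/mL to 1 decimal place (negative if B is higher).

Regimen A: f = (1/2)^(23/13) ≈ 0.2934; Cmin,ss = (526/99)·f/(1−f) ≈ 2.206 μg/mL.
Regimen B: f = (1/2)^(32/13) ≈ 0.1816; Cmin,ss = (1885/99)·f/(1−f) ≈ 4.225 μg/mL.
Difference ≈ 2.206 − 4.225 ≈ -2.019 μg/mL.

-2.0 μg/mL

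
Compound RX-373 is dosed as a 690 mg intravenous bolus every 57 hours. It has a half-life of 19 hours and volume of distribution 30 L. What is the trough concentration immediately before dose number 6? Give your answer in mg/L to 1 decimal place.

f = (1/2)^(τ/t½) = (1/2)^(57/19) ≈ 0.1250.
C₀ = D/Vd = 690/30 ≈ 23.000 mg/L.
Before the 6th dose, 5 doses have been given. Superposition: Cmin = C₀·(f + f² + … + f^5).
≈ 23.000 × (0.1250 + 0.0156 + 0.0020 + 0.0002 + 0.0000) ≈ 23.000 × 0.1428 ≈ 3.284 mg/L.

3.3 mg/L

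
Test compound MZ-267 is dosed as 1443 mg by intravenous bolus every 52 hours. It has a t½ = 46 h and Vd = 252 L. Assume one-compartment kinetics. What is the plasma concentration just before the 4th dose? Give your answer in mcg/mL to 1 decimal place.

f = (1/2)^(τ/t½) = (1/2)^(52/46) ≈ 0.4568.
C₀ = D/Vd = 1443/252 ≈ 5.726 mcg/mL.
Before the 4th dose, 3 doses have been given. Superposition: Cmin = C₀·(f + f² + … + f^3).
≈ 5.726 × (0.4568 + 0.2087 + 0.0953) ≈ 5.726 × 0.7608 ≈ 4.356 mcg/mL.

4.4 mcg/mL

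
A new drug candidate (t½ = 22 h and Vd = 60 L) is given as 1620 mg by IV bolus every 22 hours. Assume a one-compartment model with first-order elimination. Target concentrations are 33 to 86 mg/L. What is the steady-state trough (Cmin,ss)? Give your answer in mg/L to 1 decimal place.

27.0 mg/L

The dosing interval is 1 half-life, so f = 2^(−1) = 0.5.
Accumulation ratio R = 1/(1 − f) = 1/0.5 = 2/1.
Single-dose peak C₀ = D/Vd = 1620/60 = 27 mg/L.
Steady-state peak Cmax,ss = C₀·R = 27 × 2/1 ≈ 54.000 mg/L.
Steady-state trough Cmin,ss = Cmax,ss·f ≈ 54.000 × 0.5 ≈ 27.000 mg/L.
Trough 27.0 mg/L vs MEC 33 mg/L: subtherapeutic.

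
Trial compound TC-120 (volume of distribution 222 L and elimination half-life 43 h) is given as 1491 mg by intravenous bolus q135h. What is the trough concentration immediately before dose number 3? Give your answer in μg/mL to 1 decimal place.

f = (1/2)^(τ/t½) = (1/2)^(135/43) ≈ 0.1135.
C₀ = D/Vd = 1491/222 ≈ 6.716 μg/mL.
Before the 3rd dose, 2 doses have been given. Superposition: Cmin = C₀·(f + f²).
≈ 6.716 × (0.1135 + 0.0129) ≈ 6.716 × 0.1264 ≈ 0.849 μg/mL.

0.8 μg/mL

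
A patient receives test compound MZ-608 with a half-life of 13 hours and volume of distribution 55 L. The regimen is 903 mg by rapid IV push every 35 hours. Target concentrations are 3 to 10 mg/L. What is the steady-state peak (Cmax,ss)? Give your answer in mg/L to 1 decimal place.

19.4 mg/L

τ/t½ = 35/13 ≈ 2.6923, so fraction remaining f = (1/2)^(35/13) ≈ 0.1547.
At steady state, accumulation factor R = 1/(1 − e^(−kτ)) ≈ 1.1830.
Single-dose peak C₀ = D/Vd = 903/55 ≈ 16.418 mg/L.
Cmax,ss = C₀/(1 − f) ≈ 16.418/0.8453 ≈ 19.423 mg/L.
Peak 19.4 mg/L vs MTC 10 mg/L: exceeds toxic threshold.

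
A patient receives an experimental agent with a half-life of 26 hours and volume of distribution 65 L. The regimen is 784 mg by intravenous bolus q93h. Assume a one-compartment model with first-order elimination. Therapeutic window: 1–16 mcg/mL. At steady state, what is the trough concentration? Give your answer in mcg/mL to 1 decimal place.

1.1 mcg/mL

τ/t½ = 93/26 ≈ 3.5769, so fraction remaining f = (1/2)^(93/26) ≈ 0.0838.
At steady state, accumulation factor R = 1/(1 − e^(−kτ)) ≈ 1.0915.
Each bolus raises the concentration by D/Vd = 784/65 ≈ 12.062 mcg/mL.
Steady-state peak Cmax,ss = C₀·R ≈ 12.062 × 1.0915 ≈ 13.166 mcg/mL.
One interval later, Cmin,ss = Cmax,ss·e^(−kτ) ≈ 13.166 × 0.0838 ≈ 1.103 mcg/mL.
Trough 1.1 mcg/mL vs MEC 1 mcg/mL: adequate.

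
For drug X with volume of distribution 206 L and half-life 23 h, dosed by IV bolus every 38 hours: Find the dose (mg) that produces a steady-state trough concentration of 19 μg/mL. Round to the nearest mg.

8388 mg

τ/t½ = 38/23 ≈ 1.6522, so f = (1/2)^(38/23) ≈ 0.318160.
Cmin,ss = (D/Vd)·f/(1−f), so D = Cmin,ss·Vd·(1−f)/f.
D = 19 × 206 × (1−f)/f ≈ 19 × 206 × 2.14307 ≈ 8387.98 mg.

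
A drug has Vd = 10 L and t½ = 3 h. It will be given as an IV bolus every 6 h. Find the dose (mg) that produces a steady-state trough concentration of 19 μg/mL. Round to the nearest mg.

τ/t½ = 6/3 ≈ 2, so f = (1/2)^(6/3) ≈ 0.250000.
Cmin,ss = (D/Vd)·f/(1−f), so D = Cmin,ss·Vd·(1−f)/f.
D = 19 × 10 × (1−f)/f ≈ 19 × 10 × 3.00000 ≈ 570.00 mg.

570 mg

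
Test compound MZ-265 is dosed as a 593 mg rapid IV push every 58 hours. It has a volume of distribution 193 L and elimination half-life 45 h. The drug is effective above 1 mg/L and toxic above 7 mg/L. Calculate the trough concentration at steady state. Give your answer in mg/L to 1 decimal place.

τ/t½ = 58/45 ≈ 1.2889, so fraction remaining f = (1/2)^(58/45) ≈ 0.4093.
Each bolus raises the concentration by D/Vd = 593/193 ≈ 3.073 mg/L.
Steady-state trough Cmin,ss = C₀·f/(1−f) ≈ 3.073 × 0.4093/0.5907 ≈ 2.129 mg/L.
Trough 2.1 mg/L vs MEC 1 mg/L: adequate.

2.1 mg/L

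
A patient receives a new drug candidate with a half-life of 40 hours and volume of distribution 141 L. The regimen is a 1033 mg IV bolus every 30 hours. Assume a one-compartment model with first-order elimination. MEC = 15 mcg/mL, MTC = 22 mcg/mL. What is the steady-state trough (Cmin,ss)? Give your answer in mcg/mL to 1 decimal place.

10.7 mcg/mL

τ/t½ = 30/40 ≈ 0.75, so fraction remaining f = (1/2)^(30/40) ≈ 0.5946.
Single-dose peak C₀ = D/Vd = 1033/141 ≈ 7.326 mcg/mL.
Steady-state trough Cmin,ss = C₀·f/(1−f) ≈ 7.326 × 0.5946/0.4054 ≈ 10.745 mcg/mL.
Trough 10.7 mcg/mL vs MEC 15 mcg/mL: subtherapeutic.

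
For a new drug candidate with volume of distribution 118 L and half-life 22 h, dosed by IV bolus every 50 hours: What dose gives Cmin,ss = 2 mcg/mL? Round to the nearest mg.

τ/t½ = 50/22 ≈ 2.2727, so f = (1/2)^(50/22) ≈ 0.206938.
Cmin,ss = (D/Vd)·f/(1−f), so D = Cmin,ss·Vd·(1−f)/f.
D = 2 × 118 × (1−f)/f ≈ 2 × 118 × 3.83237 ≈ 904.44 mg.

904 mg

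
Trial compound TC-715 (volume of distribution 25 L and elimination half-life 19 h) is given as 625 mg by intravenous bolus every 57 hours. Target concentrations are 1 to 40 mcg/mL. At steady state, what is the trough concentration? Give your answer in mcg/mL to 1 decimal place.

3.6 mcg/mL

τ = 57 h = 3 half-lives, so f = (1/2)^3 = 0.125.
At steady state, R = 1/(1 − 0.125) = 8/7.
Single-dose peak C₀ = D/Vd = 625/25 = 25 mcg/mL.
Steady-state peak Cmax,ss = C₀·R = 25 × 8/7 ≈ 28.571 mcg/mL.
Steady-state trough Cmin,ss = Cmax,ss·f ≈ 28.571 × 0.125 ≈ 3.571 mcg/mL.
Trough 3.6 mcg/mL vs MEC 1 mcg/mL: adequate.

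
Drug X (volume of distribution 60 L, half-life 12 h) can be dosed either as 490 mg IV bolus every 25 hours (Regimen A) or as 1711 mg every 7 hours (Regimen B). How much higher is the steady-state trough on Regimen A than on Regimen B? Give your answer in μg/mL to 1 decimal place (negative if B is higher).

Regimen A: f = (1/2)^(25/12) ≈ 0.2360; Cmin,ss = (490/60)·f/(1−f) ≈ 2.523 μg/mL.
Regimen B: f = (1/2)^(7/12) ≈ 0.6674; Cmin,ss = (1711/60)·f/(1−f) ≈ 57.222 μg/mL.
Difference ≈ 2.523 − 57.222 ≈ -54.699 μg/mL.

-54.7 μg/mL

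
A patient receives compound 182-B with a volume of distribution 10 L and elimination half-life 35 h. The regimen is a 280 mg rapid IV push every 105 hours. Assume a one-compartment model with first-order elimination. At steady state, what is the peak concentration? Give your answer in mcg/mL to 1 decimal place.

32.0 mcg/mL

The dosing interval is 3 half-lives, so f = 2^(−3) = 0.125.
Accumulation ratio R = 1/(1 − f) = 1/0.875 = 8/7.
Single-dose peak C₀ = D/Vd = 280/10 = 28 mcg/mL.
Steady-state peak Cmax,ss = C₀·R = 28 × 8/7 ≈ 32.000 mcg/mL.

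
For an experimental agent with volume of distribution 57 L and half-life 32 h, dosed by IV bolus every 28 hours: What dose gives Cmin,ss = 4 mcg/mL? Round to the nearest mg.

190 mg

τ/t½ = 28/32 ≈ 0.875, so f = (1/2)^(28/32) ≈ 0.545254.
Cmin,ss = (D/Vd)·f/(1−f), so D = Cmin,ss·Vd·(1−f)/f.
D = 4 × 57 × (1−f)/f ≈ 4 × 57 × 0.83401 ≈ 190.15 mg.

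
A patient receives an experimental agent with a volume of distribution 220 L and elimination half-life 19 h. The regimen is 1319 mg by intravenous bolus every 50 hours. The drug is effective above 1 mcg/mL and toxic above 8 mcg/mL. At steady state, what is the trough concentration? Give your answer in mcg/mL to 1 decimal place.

1.2 mcg/mL

Over one 50-h interval, 50/19 ≈ 2.6316 half-lives elapse, leaving f ≈ 0.1614 of each dose.
At steady state, accumulation factor R = 1/(1 − e^(−kτ)) ≈ 1.1925.
Single-dose peak C₀ = D/Vd = 1319/220 ≈ 5.995 mcg/mL.
Cmax,ss = C₀/(1 − f) ≈ 5.995/0.8386 ≈ 7.149 mcg/mL.
Steady-state trough Cmin,ss = Cmax,ss·f ≈ 7.149 × 0.1614 ≈ 1.154 mcg/mL.
Trough 1.2 mcg/mL vs MEC 1 mcg/mL: adequate.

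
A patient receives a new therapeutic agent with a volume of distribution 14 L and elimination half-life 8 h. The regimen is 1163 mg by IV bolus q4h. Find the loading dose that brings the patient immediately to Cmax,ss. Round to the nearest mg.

f = (1/2)^(4/8) ≈ 0.707107; accumulation ratio R = 1/(1−f) ≈ 3.41422.
Loading dose to hit Cmax,ss on first dose: D_load = D_maint·R ≈ 1163 × 3.41422 ≈ 3970.74 mg.

3971 mg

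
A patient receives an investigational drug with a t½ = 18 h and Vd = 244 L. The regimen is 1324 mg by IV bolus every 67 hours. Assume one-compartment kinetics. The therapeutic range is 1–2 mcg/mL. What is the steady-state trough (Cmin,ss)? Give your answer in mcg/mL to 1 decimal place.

0.4 mcg/mL

τ/t½ = 67/18 ≈ 3.7222, so fraction remaining f = (1/2)^(67/18) ≈ 0.0758.
Single-dose peak C₀ = D/Vd = 1324/244 ≈ 5.426 mcg/mL.
Steady-state trough Cmin,ss = C₀·f/(1−f) ≈ 5.426 × 0.0758/0.9242 ≈ 0.445 mcg/mL.
Trough 0.4 mcg/mL vs MEC 1 mcg/mL: subtherapeutic.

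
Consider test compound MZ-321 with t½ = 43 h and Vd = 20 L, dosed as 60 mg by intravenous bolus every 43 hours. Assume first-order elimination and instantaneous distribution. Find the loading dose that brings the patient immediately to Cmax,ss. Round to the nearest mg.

f = (1/2)^(43/43) ≈ 0.500000; accumulation ratio R = 1/(1−f) ≈ 2.00000.
Loading dose to hit Cmax,ss on first dose: D_load = D_maint·R ≈ 60 × 2.00000 ≈ 120.00 mg.

120 mg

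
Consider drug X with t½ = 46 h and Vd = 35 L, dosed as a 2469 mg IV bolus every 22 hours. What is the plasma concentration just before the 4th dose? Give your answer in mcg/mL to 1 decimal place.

f = (1/2)^(τ/t½) = (1/2)^(22/46) ≈ 0.7178.
C₀ = D/Vd = 2469/35 ≈ 70.543 mcg/mL.
Before the 4th dose, 3 doses have been given. Superposition: Cmin = C₀·(f + f² + … + f^3).
≈ 70.543 × (0.7178 + 0.5152 + 0.3698) ≈ 70.543 × 1.6028 ≈ 113.066 mcg/mL.

113.1 mcg/mL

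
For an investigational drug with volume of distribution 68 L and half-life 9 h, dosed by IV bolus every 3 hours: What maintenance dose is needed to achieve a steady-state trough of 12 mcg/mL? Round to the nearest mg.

τ/t½ = 3/9 ≈ 0.33333, so f = (1/2)^(3/9) ≈ 0.793701.
Cmin,ss = (D/Vd)·f/(1−f), so D = Cmin,ss·Vd·(1−f)/f.
D = 12 × 68 × (1−f)/f ≈ 12 × 68 × 0.25992 ≈ 212.09 mg.

212 mg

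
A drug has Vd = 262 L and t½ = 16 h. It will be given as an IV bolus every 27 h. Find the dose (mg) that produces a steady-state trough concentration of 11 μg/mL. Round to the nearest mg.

6401 mg

τ/t½ = 27/16 ≈ 1.6875, so f = (1/2)^(27/16) ≈ 0.310464.
Cmin,ss = (D/Vd)·f/(1−f), so D = Cmin,ss·Vd·(1−f)/f.
D = 11 × 262 × (1−f)/f ≈ 11 × 262 × 2.22099 ≈ 6400.89 mg.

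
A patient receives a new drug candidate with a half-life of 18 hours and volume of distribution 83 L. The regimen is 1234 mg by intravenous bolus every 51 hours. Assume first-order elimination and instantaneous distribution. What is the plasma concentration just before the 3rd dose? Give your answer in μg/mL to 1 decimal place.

f = (1/2)^(τ/t½) = (1/2)^(51/18) ≈ 0.1403.
C₀ = D/Vd = 1234/83 ≈ 14.867 μg/mL.
Before the 3rd dose, 2 doses have been given. Superposition: Cmin = C₀·(f + f²).
≈ 14.867 × (0.1403 + 0.0197) ≈ 14.867 × 0.1600 ≈ 2.379 μg/mL.

2.4 μg/mL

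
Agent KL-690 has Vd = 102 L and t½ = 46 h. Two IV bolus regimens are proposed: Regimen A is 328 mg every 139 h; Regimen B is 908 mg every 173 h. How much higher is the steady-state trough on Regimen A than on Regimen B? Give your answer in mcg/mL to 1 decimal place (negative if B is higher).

Regimen A: f = (1/2)^(139/46) ≈ 0.1231; Cmin,ss = (328/102)·f/(1−f) ≈ 0.451 mcg/mL.
Regimen B: f = (1/2)^(173/46) ≈ 0.0738; Cmin,ss = (908/102)·f/(1−f) ≈ 0.709 mcg/mL.
Difference ≈ 0.451 − 0.709 ≈ -0.258 mcg/mL.

-0.3 mcg/mL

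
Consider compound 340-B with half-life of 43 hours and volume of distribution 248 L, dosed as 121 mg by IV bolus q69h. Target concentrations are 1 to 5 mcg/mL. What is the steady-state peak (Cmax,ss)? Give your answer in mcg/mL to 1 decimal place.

Over one 69-h interval, 69/43 ≈ 1.6047 half-lives elapse, leaving f ≈ 0.3288 of each dose.
Accumulation ratio R = 1/(1 − f) ≈ 1/0.6712 ≈ 1.4899.
Single-dose peak C₀ = D/Vd = 121/248 ≈ 0.488 mcg/mL.
Steady-state peak Cmax,ss = C₀·R ≈ 0.488 × 1.4899 ≈ 0.727 mcg/mL.
Peak 0.7 mcg/mL vs MTC 5 mcg/mL: below toxic threshold.

0.7 mcg/mL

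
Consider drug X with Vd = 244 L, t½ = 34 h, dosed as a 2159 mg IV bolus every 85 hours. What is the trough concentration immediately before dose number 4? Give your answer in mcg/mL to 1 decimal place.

f = (1/2)^(τ/t½) = (1/2)^(85/34) ≈ 0.1768.
C₀ = D/Vd = 2159/244 ≈ 8.848 mcg/mL.
Before the 4th dose, 3 doses have been given. Superposition: Cmin = C₀·(f + f² + … + f^3).
≈ 8.848 × (0.1768 + 0.0313 + 0.0055) ≈ 8.848 × 0.2136 ≈ 1.890 mcg/mL.

1.9 mcg/mL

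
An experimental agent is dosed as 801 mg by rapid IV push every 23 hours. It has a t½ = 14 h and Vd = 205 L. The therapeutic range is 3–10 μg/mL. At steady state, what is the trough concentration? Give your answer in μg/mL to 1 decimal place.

k = ln2/t½ = ln2/14 ≈ 0.049511 h⁻¹; fraction remaining f = e^(−kτ) = e^(−0.049511×23) ≈ 0.3202.
Each bolus raises the concentration by D/Vd = 801/205 ≈ 3.907 μg/mL.
Steady-state trough Cmin,ss = C₀·f/(1−f) ≈ 3.907 × 0.3202/0.6798 ≈ 1.840 μg/mL.
Trough 1.8 μg/mL vs MEC 3 μg/mL: subtherapeutic.

1.8 μg/mL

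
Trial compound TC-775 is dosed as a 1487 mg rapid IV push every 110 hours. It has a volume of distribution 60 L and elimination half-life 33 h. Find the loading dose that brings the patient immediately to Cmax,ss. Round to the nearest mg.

1651 mg

f = (1/2)^(110/33) ≈ 0.099213; accumulation ratio R = 1/(1−f) ≈ 1.11014.
Loading dose to hit Cmax,ss on first dose: D_load = D_maint·R ≈ 1487 × 1.11014 ≈ 1650.78 mg.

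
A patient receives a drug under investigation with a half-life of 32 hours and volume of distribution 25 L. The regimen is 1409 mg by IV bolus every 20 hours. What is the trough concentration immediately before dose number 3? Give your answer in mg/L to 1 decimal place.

f = (1/2)^(τ/t½) = (1/2)^(20/32) ≈ 0.6484.
C₀ = D/Vd = 1409/25 ≈ 56.360 mg/L.
Before the 3rd dose, 2 doses have been given. Superposition: Cmin = C₀·(f + f²).
≈ 56.360 × (0.6484 + 0.4204) ≈ 56.360 × 1.0688 ≈ 60.238 mg/L.

60.2 mg/L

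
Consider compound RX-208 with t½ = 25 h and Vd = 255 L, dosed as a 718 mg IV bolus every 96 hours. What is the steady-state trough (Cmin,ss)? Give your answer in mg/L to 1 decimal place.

0.2 mg/L

k = ln2/t½ = ln2/25 ≈ 0.027726 h⁻¹; fraction remaining f = e^(−kτ) = e^(−0.027726×96) ≈ 0.0698.
Accumulation ratio R = 1/(1 − f) ≈ 1/0.9302 ≈ 1.0750.
Single-dose peak C₀ = D/Vd = 718/255 ≈ 2.816 mg/L.
Cmax,ss = C₀/(1 − f) ≈ 2.816/0.9302 ≈ 3.027 mg/L.
One interval later, Cmin,ss = Cmax,ss·e^(−kτ) ≈ 3.027 × 0.0698 ≈ 0.211 mg/L.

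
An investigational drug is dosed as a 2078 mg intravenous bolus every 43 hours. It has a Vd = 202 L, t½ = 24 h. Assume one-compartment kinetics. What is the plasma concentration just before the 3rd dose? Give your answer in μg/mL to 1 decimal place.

f = (1/2)^(τ/t½) = (1/2)^(43/24) ≈ 0.2888.
C₀ = D/Vd = 2078/202 ≈ 10.287 μg/mL.
Before the 3rd dose, 2 doses have been given. Superposition: Cmin = C₀·(f + f²).
≈ 10.287 × (0.2888 + 0.0834) ≈ 10.287 × 0.3722 ≈ 3.829 μg/mL.

3.8 μg/mL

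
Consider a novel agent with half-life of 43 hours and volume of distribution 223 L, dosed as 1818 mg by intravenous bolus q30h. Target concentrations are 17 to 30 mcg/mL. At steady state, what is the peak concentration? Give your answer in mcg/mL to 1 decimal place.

k = ln2/t½ = ln2/43 ≈ 0.016120 h⁻¹; fraction remaining f = e^(−kτ) = e^(−0.016120×30) ≈ 0.6166.
At steady state, accumulation factor R = 1/(1 − e^(−kτ)) ≈ 2.6082.
Each bolus raises the concentration by D/Vd = 1818/223 ≈ 8.152 mcg/mL.
Cmax,ss = C₀/(1 − f) ≈ 8.152/0.3834 ≈ 21.262 mcg/mL.
Peak 21.3 mcg/mL vs MTC 30 mcg/mL: below toxic threshold.

21.3 mcg/mL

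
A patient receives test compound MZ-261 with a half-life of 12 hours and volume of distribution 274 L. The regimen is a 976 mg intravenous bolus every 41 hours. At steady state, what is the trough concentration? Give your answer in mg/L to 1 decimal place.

0.4 mg/L

τ/t½ = 41/12 ≈ 3.4167, so fraction remaining f = (1/2)^(41/12) ≈ 0.0936.
Single-dose peak C₀ = D/Vd = 976/274 ≈ 3.562 mg/L.
Steady-state trough Cmin,ss = C₀·f/(1−f) ≈ 3.562 × 0.0936/0.9064 ≈ 0.368 mg/L.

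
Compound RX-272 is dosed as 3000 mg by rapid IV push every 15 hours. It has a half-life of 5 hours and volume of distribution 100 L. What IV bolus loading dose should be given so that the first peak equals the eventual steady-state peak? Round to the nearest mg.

f = (1/2)^(15/5) ≈ 0.125000; accumulation ratio R = 1/(1−f) ≈ 1.14286.
Loading dose to hit Cmax,ss on first dose: D_load = D_maint·R ≈ 3000 × 1.14286 ≈ 3428.58 mg.

3429 mg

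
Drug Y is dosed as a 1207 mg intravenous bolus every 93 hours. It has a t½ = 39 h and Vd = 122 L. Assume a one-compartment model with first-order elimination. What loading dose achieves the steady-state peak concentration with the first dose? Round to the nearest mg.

1493 mg

f = (1/2)^(93/39) ≈ 0.191496; accumulation ratio R = 1/(1−f) ≈ 1.23685.
Loading dose to hit Cmax,ss on first dose: D_load = D_maint·R ≈ 1207 × 1.23685 ≈ 1492.88 mg.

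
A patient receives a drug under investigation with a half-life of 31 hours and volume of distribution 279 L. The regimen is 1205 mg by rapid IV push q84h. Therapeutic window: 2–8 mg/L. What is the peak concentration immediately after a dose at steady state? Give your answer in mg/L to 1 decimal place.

τ/t½ = 84/31 ≈ 2.7097, so fraction remaining f = (1/2)^(84/31) ≈ 0.1529.
Accumulation ratio R = 1/(1 − f) ≈ 1/0.8471 ≈ 1.1805.
Single-dose peak C₀ = D/Vd = 1205/279 ≈ 4.319 mg/L.
Steady-state peak Cmax,ss = C₀·R ≈ 4.319 × 1.1805 ≈ 5.099 mg/L.
Peak 5.1 mg/L vs MTC 8 mg/L: below toxic threshold.

5.1 mg/L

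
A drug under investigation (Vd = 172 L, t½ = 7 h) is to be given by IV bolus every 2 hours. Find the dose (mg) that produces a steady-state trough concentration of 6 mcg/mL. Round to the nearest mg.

τ/t½ = 2/7 ≈ 0.28571, so f = (1/2)^(2/7) ≈ 0.820335.
Cmin,ss = (D/Vd)·f/(1−f), so D = Cmin,ss·Vd·(1−f)/f.
D = 6 × 172 × (1−f)/f ≈ 6 × 172 × 0.21901 ≈ 226.02 mg.

226 mg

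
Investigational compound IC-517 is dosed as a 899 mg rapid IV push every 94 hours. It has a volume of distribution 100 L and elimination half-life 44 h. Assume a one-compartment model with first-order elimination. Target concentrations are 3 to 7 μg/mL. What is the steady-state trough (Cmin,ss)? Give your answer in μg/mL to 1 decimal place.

Over one 94-h interval, 94/44 ≈ 2.1364 half-lives elapse, leaving f ≈ 0.2275 of each dose.
Each bolus raises the concentration by D/Vd = 899/100 ≈ 8.990 μg/mL.
Steady-state trough Cmin,ss = C₀·f/(1−f) ≈ 8.990 × 0.2275/0.7725 ≈ 2.648 μg/mL.
Trough 2.6 μg/mL vs MEC 3 μg/mL: subtherapeutic.

2.6 μg/mL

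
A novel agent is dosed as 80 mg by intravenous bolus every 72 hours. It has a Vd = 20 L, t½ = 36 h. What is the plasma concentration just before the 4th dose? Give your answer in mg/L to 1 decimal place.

f = (1/2)^(τ/t½) = (1/2)^(72/36) ≈ 0.2500.
C₀ = D/Vd = 80/20 ≈ 4.000 mg/L.
Before the 4th dose, 3 doses have been given. Superposition: Cmin = C₀·(f + f² + … + f^3).
≈ 4.000 × (0.2500 + 0.0625 + 0.0156) ≈ 4.000 × 0.3281 ≈ 1.312 mg/L.

1.3 mg/L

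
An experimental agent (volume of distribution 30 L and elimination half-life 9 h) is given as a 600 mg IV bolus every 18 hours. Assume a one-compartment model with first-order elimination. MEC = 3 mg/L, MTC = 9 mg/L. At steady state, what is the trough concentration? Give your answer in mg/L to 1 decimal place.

6.7 mg/L

The dosing interval is 2 half-lives, so f = 2^(−2) = 0.25.
Accumulation ratio R = 1/(1 − f) = 1/0.75 = 4/3.
Single-dose peak C₀ = D/Vd = 600/30 = 20 mg/L.
Steady-state peak Cmax,ss = C₀·R = 20 × 4/3 ≈ 26.667 mg/L.
Steady-state trough Cmin,ss = Cmax,ss·f ≈ 26.667 × 0.25 ≈ 6.667 mg/L.
Trough 6.7 mg/L vs MEC 3 mg/L: adequate.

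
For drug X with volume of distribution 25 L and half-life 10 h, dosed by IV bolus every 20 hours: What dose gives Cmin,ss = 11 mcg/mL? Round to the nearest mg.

τ/t½ = 20/10 ≈ 2, so f = (1/2)^(20/10) ≈ 0.250000.
Cmin,ss = (D/Vd)·f/(1−f), so D = Cmin,ss·Vd·(1−f)/f.
D = 11 × 25 × (1−f)/f ≈ 11 × 25 × 3.00000 ≈ 825.00 mg.

825 mg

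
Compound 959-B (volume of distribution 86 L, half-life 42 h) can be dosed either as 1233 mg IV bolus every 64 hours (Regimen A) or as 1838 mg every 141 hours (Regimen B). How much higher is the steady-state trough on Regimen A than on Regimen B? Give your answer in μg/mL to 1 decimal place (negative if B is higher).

5.3 μg/mL

Regimen A: f = (1/2)^(64/42) ≈ 0.3478; Cmin,ss = (1233/86)·f/(1−f) ≈ 7.646 μg/mL.
Regimen B: f = (1/2)^(141/42) ≈ 0.0976; Cmin,ss = (1838/86)·f/(1−f) ≈ 2.312 μg/mL.
Difference ≈ 7.646 − 2.312 ≈ 5.334 μg/mL.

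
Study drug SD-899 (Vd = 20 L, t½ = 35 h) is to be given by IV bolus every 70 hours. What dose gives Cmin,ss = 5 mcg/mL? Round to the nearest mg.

300 mg

τ/t½ = 70/35 ≈ 2, so f = (1/2)^(70/35) ≈ 0.250000.
Cmin,ss = (D/Vd)·f/(1−f), so D = Cmin,ss·Vd·(1−f)/f.
D = 5 × 20 × (1−f)/f ≈ 5 × 20 × 3.00000 ≈ 300.00 mg.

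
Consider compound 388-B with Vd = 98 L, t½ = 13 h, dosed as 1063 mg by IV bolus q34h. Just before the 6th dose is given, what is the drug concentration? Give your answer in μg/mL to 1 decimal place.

f = (1/2)^(τ/t½) = (1/2)^(34/13) ≈ 0.1632.
C₀ = D/Vd = 1063/98 ≈ 10.847 μg/mL.
Before the 6th dose, 5 doses have been given. Superposition: Cmin = C₀·(f + f² + … + f^5).
≈ 10.847 × (0.1632 + 0.0266 + 0.0043 + 0.0007 + 0.0001) ≈ 10.847 × 0.1949 ≈ 2.114 μg/mL.

2.1 μg/mL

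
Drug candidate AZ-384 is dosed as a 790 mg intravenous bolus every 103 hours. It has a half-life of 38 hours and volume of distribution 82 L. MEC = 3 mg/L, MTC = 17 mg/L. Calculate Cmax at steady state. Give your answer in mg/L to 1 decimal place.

Over one 103-h interval, 103/38 ≈ 2.7105 half-lives elapse, leaving f ≈ 0.1528 of each dose.
At steady state, accumulation factor R = 1/(1 − e^(−kτ)) ≈ 1.1804.
Single-dose peak C₀ = D/Vd = 790/82 ≈ 9.634 mg/L.
Steady-state peak Cmax,ss = C₀·R ≈ 9.634 × 1.1804 ≈ 11.372 mg/L.
Peak 11.4 mg/L vs MTC 17 mg/L: below toxic threshold.

11.4 mg/L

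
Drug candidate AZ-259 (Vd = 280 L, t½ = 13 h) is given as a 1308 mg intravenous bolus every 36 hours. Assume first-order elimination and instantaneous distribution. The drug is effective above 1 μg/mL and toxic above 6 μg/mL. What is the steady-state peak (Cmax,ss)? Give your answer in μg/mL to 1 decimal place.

5.5 μg/mL

τ/t½ = 36/13 ≈ 2.7692, so fraction remaining f = (1/2)^(36/13) ≈ 0.1467.
At steady state, accumulation factor R = 1/(1 − e^(−kτ)) ≈ 1.1719.
Single-dose peak C₀ = D/Vd = 1308/280 ≈ 4.671 μg/mL.
Steady-state peak Cmax,ss = C₀·R ≈ 4.671 × 1.1719 ≈ 5.474 μg/mL.
Peak 5.5 μg/mL vs MTC 6 μg/mL: below toxic threshold.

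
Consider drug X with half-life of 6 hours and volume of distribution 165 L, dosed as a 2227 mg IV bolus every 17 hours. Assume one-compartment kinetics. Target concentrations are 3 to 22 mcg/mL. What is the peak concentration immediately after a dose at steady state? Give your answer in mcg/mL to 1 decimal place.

Over one 17-h interval, 17/6 ≈ 2.8333 half-lives elapse, leaving f ≈ 0.1403 of each dose.
At steady state, accumulation factor R = 1/(1 − e^(−kτ)) ≈ 1.1632.
Single-dose peak C₀ = D/Vd = 2227/165 ≈ 13.497 mcg/mL.
Steady-state peak Cmax,ss = C₀·R ≈ 13.497 × 1.1632 ≈ 15.700 mcg/mL.
Peak 15.7 mcg/mL vs MTC 22 mcg/mL: below toxic threshold.

15.7 mcg/mL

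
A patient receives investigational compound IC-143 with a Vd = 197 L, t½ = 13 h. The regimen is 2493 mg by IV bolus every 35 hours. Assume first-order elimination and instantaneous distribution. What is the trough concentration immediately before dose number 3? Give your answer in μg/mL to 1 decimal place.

f = (1/2)^(τ/t½) = (1/2)^(35/13) ≈ 0.1547.
C₀ = D/Vd = 2493/197 ≈ 12.655 μg/mL.
Before the 3rd dose, 2 doses have been given. Superposition: Cmin = C₀·(f + f²).
≈ 12.655 × (0.1547 + 0.0239) ≈ 12.655 × 0.1786 ≈ 2.260 μg/mL.

2.3 μg/mL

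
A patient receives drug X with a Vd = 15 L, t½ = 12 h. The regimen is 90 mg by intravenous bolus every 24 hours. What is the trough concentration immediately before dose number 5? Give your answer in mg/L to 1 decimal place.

2.0 mg/L

f = (1/2)^(τ/t½) = (1/2)^(24/12) ≈ 0.2500.
C₀ = D/Vd = 90/15 ≈ 6.000 mg/L.
Before the 5th dose, 4 doses have been given. Superposition: Cmin = C₀·(f + f² + … + f^4).
≈ 6.000 × (0.2500 + 0.0625 + 0.0156 + 0.0039) ≈ 6.000 × 0.3320 ≈ 1.992 mg/L.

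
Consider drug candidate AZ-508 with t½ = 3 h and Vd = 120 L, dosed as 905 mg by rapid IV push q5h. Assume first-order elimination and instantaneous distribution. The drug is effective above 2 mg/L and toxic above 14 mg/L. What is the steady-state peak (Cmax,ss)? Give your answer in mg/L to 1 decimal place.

11.0 mg/L

k = ln2/t½ = ln2/3 ≈ 0.231049 h⁻¹; fraction remaining f = e^(−kτ) = e^(−0.231049×5) ≈ 0.3150.
Accumulation ratio R = 1/(1 − f) ≈ 1/0.6850 ≈ 1.4599.
Single-dose peak C₀ = D/Vd = 905/120 ≈ 7.542 mg/L.
Cmax,ss = C₀/(1 − f) ≈ 7.542/0.6850 ≈ 11.010 mg/L.
Peak 11.0 mg/L vs MTC 14 mg/L: below toxic threshold.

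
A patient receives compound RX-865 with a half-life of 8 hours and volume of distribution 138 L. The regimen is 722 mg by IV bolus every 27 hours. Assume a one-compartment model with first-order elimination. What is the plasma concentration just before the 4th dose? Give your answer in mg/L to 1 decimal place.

f = (1/2)^(τ/t½) = (1/2)^(27/8) ≈ 0.0964.
C₀ = D/Vd = 722/138 ≈ 5.232 mg/L.
Before the 4th dose, 3 doses have been given. Superposition: Cmin = C₀·(f + f² + … + f^3).
≈ 5.232 × (0.0964 + 0.0093 + 0.0009) ≈ 5.232 × 0.1066 ≈ 0.558 mg/L.

0.6 mg/L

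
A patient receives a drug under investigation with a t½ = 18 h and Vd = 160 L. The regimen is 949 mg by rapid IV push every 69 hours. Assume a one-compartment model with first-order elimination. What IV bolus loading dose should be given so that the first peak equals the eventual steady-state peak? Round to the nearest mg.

1021 mg

f = (1/2)^(69/18) ≈ 0.070154; accumulation ratio R = 1/(1−f) ≈ 1.07545.
Loading dose to hit Cmax,ss on first dose: D_load = D_maint·R ≈ 949 × 1.07545 ≈ 1020.60 mg.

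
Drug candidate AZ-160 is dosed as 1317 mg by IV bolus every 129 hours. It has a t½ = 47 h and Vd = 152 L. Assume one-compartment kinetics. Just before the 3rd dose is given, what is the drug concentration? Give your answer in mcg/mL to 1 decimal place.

f = (1/2)^(τ/t½) = (1/2)^(129/47) ≈ 0.1492.
C₀ = D/Vd = 1317/152 ≈ 8.664 mcg/mL.
Before the 3rd dose, 2 doses have been given. Superposition: Cmin = C₀·(f + f²).
≈ 8.664 × (0.1492 + 0.0223) ≈ 8.664 × 0.1715 ≈ 1.486 mcg/mL.

1.5 mcg/mL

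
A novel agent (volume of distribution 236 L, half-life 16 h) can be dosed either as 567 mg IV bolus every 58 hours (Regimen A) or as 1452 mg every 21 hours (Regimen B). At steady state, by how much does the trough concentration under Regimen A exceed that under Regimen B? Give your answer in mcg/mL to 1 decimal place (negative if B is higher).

Regimen A: f = (1/2)^(58/16) ≈ 0.0811; Cmin,ss = (567/236)·f/(1−f) ≈ 0.212 mcg/mL.
Regimen B: f = (1/2)^(21/16) ≈ 0.4026; Cmin,ss = (1452/236)·f/(1−f) ≈ 4.146 mcg/mL.
Difference ≈ 0.212 − 4.146 ≈ -3.934 mcg/mL.

-3.9 mcg/mL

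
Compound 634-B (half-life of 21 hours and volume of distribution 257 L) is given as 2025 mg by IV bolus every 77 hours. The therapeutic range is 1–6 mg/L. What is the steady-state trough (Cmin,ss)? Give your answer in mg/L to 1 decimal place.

τ/t½ = 77/21 ≈ 3.6667, so fraction remaining f = (1/2)^(77/21) ≈ 0.0787.
At steady state, accumulation factor R = 1/(1 − e^(−kτ)) ≈ 1.0854.
Single-dose peak C₀ = D/Vd = 2025/257 ≈ 7.879 mg/L.
Cmax,ss = C₀/(1 − f) ≈ 7.879/0.9213 ≈ 8.552 mg/L.
Steady-state trough Cmin,ss = Cmax,ss·f ≈ 8.552 × 0.0787 ≈ 0.673 mg/L.
Trough 0.7 mg/L vs MEC 1 mg/L: subtherapeutic.

0.7 mg/L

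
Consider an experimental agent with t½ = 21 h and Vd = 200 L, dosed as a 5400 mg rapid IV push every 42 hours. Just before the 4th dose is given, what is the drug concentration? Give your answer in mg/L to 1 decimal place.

f = (1/2)^(τ/t½) = (1/2)^(42/21) ≈ 0.2500.
C₀ = D/Vd = 5400/200 ≈ 27.000 mg/L.
Before the 4th dose, 3 doses have been given. Superposition: Cmin = C₀·(f + f² + … + f^3).
≈ 27.000 × (0.2500 + 0.0625 + 0.0156) ≈ 27.000 × 0.3281 ≈ 8.859 mg/L.

8.9 mg/L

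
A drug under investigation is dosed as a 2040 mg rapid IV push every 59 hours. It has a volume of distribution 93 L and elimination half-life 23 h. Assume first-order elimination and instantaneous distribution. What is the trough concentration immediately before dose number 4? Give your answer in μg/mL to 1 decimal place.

4.4 μg/mL

f = (1/2)^(τ/t½) = (1/2)^(59/23) ≈ 0.1690.
C₀ = D/Vd = 2040/93 ≈ 21.935 μg/mL.
Before the 4th dose, 3 doses have been given. Superposition: Cmin = C₀·(f + f² + … + f^3).
≈ 21.935 × (0.1690 + 0.0286 + 0.0048) ≈ 21.935 × 0.2024 ≈ 4.440 μg/mL.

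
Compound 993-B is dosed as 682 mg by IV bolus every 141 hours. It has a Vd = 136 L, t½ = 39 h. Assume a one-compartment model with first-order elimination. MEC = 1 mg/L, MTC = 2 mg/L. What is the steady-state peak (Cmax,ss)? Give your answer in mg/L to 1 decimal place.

k = ln2/t½ = ln2/39 ≈ 0.017773 h⁻¹; fraction remaining f = e^(−kτ) = e^(−0.017773×141) ≈ 0.0816.
Accumulation ratio R = 1/(1 − f) ≈ 1/0.9184 ≈ 1.0889.
Single-dose peak C₀ = D/Vd = 682/136 ≈ 5.015 mg/L.
Steady-state peak Cmax,ss = C₀·R ≈ 5.015 × 1.0889 ≈ 5.461 mg/L.
Peak 5.5 mg/L vs MTC 2 mg/L: exceeds toxic threshold.

5.5 mg/L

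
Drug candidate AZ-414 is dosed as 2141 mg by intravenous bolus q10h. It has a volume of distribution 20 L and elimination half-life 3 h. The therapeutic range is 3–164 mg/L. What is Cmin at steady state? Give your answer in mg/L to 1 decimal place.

11.8 mg/L

τ/t½ = 10/3 ≈ 3.3333, so fraction remaining f = (1/2)^(10/3) ≈ 0.0992.
Each bolus raises the concentration by D/Vd = 2141/20 ≈ 107.050 mg/L.
Steady-state trough Cmin,ss = C₀·f/(1−f) ≈ 107.050 × 0.0992/0.9008 ≈ 11.789 mg/L.
Trough 11.8 mg/L vs MEC 3 mg/L: adequate.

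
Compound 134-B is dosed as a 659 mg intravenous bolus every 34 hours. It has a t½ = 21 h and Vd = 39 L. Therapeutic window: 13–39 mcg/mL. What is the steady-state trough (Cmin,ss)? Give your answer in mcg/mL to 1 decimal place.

8.2 mcg/mL

Over one 34-h interval, 34/21 ≈ 1.619 half-lives elapse, leaving f ≈ 0.3256 of each dose.
Accumulation ratio R = 1/(1 − f) ≈ 1/0.6744 ≈ 1.4828.
Single-dose peak C₀ = D/Vd = 659/39 ≈ 16.897 mcg/mL.
Cmax,ss = C₀/(1 − f) ≈ 16.897/0.6744 ≈ 25.055 mcg/mL.
One interval later, Cmin,ss = Cmax,ss·e^(−kτ) ≈ 25.055 × 0.3256 ≈ 8.158 mcg/mL.
Trough 8.2 mcg/mL vs MEC 13 mcg/mL: subtherapeutic.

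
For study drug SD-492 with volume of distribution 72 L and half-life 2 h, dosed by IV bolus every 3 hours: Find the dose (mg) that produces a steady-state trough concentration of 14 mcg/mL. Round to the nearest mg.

1843 mg

τ/t½ = 3/2 ≈ 1.5, so f = (1/2)^(3/2) ≈ 0.353553.
Cmin,ss = (D/Vd)·f/(1−f), so D = Cmin,ss·Vd·(1−f)/f.
D = 14 × 72 × (1−f)/f ≈ 14 × 72 × 1.82843 ≈ 1843.06 mg.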